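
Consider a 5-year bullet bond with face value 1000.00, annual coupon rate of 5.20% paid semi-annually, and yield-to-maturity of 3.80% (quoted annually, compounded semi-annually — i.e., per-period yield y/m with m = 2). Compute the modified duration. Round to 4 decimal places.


Coupon per period c = face * coupon_rate / m = 26.000000
Periods per year m = 2; per-period yield y/m = 0.019000
Number of cashflows N = 10
Cashflows (t years, CF_t, discount factor 1/(1+y/m)^(m*t), PV):
  t = 0.5000: CF_t = 26.000000, DF = 0.981354, PV = 25.515211
  t = 1.0000: CF_t = 26.000000, DF = 0.963056, PV = 25.039461
  t = 1.5000: CF_t = 26.000000, DF = 0.945099, PV = 24.572582
  t = 2.0000: CF_t = 26.000000, DF = 0.927477, PV = 24.114408
  t = 2.5000: CF_t = 26.000000, DF = 0.910184, PV = 23.664778
  t = 3.0000: CF_t = 26.000000, DF = 0.893213, PV = 23.223531
  t = 3.5000: CF_t = 26.000000, DF = 0.876558, PV = 22.790511
  t = 4.0000: CF_t = 26.000000, DF = 0.860214, PV = 22.365565
  t = 4.5000: CF_t = 26.000000, DF = 0.844175, PV = 21.948543
  t = 5.0000: CF_t = 1026.000000, DF = 0.828434, PV = 849.973764
Price P = sum_t PV_t = 1063.208354
First compute Macaulay numerator sum_t t * PV_t:
  t * PV_t at t = 0.5000: 12.757605
  t * PV_t at t = 1.0000: 25.039461
  t * PV_t at t = 1.5000: 36.858873
  t * PV_t at t = 2.0000: 48.228817
  t * PV_t at t = 2.5000: 59.161944
  t * PV_t at t = 3.0000: 69.670592
  t * PV_t at t = 3.5000: 79.766788
  t * PV_t at t = 4.0000: 89.462260
  t * PV_t at t = 4.5000: 98.768443
  t * PV_t at t = 5.0000: 4249.868821
Macaulay duration D = 4769.583604 / 1063.208354 = 4.486029
Modified duration = D / (1 + y/m) = 4.486029 / (1 + 0.019000) = 4.402384

Answer: Modified duration = 4.4024


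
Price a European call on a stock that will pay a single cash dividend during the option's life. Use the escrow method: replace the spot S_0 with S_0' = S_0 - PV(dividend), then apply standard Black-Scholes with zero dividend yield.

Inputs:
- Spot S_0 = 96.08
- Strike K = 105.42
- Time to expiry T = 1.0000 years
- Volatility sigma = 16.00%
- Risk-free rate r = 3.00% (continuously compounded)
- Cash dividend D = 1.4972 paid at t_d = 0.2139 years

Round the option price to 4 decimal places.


PV(D) = D * exp(-r * t_d) = 1.4972 * 0.99360354 = 1.48762323
S_0' = S_0 - PV(D) = 96.0800 - 1.48762323 = 94.59237677
d1 = (ln(S_0'/K) + (r + sigma^2/2)*T) / (sigma*sqrt(T)) = -0.40984677
d2 = d1 - sigma*sqrt(T) = -0.56984677
exp(-rT) = 0.97044553
N(d1) = 0.34095918; N(d2) = 0.28439082
C = S_0' * N(d1) - K * exp(-rT) * N(d2) = 94.59237677 * 0.34095918 - 105.4200 * 0.97044553 * 0.28439082 = 3.1577

Answer: Price = 3.1577


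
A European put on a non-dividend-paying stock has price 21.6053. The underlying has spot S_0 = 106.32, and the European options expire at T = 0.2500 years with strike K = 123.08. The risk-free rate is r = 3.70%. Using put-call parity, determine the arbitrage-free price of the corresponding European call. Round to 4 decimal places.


Put-call parity: C - P = S_0 * exp(-qT) - K * exp(-rT).
S_0 * exp(-qT) = 106.3200 * 1.00000000 = 106.32000000
K * exp(-rT) = 123.0800 * 0.99079265 = 121.94675932
C = P + S*exp(-qT) - K*exp(-rT)
C = 21.6053 + 106.32000000 - 121.94675932 = 5.9785

Answer: Call price = 5.9785


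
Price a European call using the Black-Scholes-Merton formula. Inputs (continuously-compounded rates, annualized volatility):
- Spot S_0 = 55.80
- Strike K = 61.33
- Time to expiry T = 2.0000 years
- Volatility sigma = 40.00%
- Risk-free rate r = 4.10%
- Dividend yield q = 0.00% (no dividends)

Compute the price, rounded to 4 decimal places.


d1 = (ln(S/K) + (r - q + 0.5*sigma^2) * T) / (sigma * sqrt(T)) = 0.26075402
d2 = d1 - sigma * sqrt(T) = -0.30493140
exp(-rT) = 0.92127196; exp(-qT) = 1.00000000
C = S_0 * exp(-qT) * N(d1) - K * exp(-rT) * N(d2)
N(d1) = 0.60285890; N(d2) = 0.38020920
C = 55.8000 * 1.00000000 * 0.60285890 - 61.3300 * 0.92127196 * 0.38020920 = 12.1571

Answer: Price = 12.1571


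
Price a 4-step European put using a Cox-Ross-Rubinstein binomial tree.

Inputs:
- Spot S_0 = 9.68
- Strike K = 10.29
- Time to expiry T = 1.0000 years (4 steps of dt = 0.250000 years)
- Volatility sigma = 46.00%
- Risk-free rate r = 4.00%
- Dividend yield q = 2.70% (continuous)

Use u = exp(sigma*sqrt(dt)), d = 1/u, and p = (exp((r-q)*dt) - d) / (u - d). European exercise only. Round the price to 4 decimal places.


dt = T/N = 0.250000
u = exp(sigma*sqrt(dt)) = 1.258600; d = 1/u = 0.794534
p = (exp((r-q)*dt) - d) / (u - d) = 0.449767
Discount per step: exp(-r*dt) = 0.990050
Stock lattice S(k, i) with i counting down-moves:
  k=0: S(0,0) = 9.6800
  k=1: S(1,0) = 12.1832; S(1,1) = 7.6911
  k=2: S(2,0) = 15.3338; S(2,1) = 9.6800; S(2,2) = 6.1108
  k=3: S(3,0) = 19.2992; S(3,1) = 12.1832; S(3,2) = 7.6911; S(3,3) = 4.8553
  k=4: S(4,0) = 24.2899; S(4,1) = 15.3338; S(4,2) = 9.6800; S(4,3) = 6.1108; S(4,4) = 3.8577
Terminal payoffs V(N, i) = max(K - S_T, 0):
  V(4,0) = 0.000000; V(4,1) = 0.000000; V(4,2) = 0.610000; V(4,3) = 4.179174; V(4,4) = 6.432336
Backward induction: V(k, i) = exp(-r*dt) * [p * V(k+1, i) + (1-p) * V(k+1, i+1)].
  V(3,0) = exp(-r*dt) * [p*0.000000 + (1-p)*0.000000] = 0.000000
  V(3,1) = exp(-r*dt) * [p*0.000000 + (1-p)*0.610000] = 0.332303
  V(3,2) = exp(-r*dt) * [p*0.610000 + (1-p)*4.179174] = 2.548268
  V(3,3) = exp(-r*dt) * [p*4.179174 + (1-p)*6.432336] = 5.365019
  V(2,0) = exp(-r*dt) * [p*0.000000 + (1-p)*0.332303] = 0.181025
  V(2,1) = exp(-r*dt) * [p*0.332303 + (1-p)*2.548268] = 1.536161
  V(2,2) = exp(-r*dt) * [p*2.548268 + (1-p)*5.365019] = 4.057360
  V(1,0) = exp(-r*dt) * [p*0.181025 + (1-p)*1.536161] = 0.917445
  V(1,1) = exp(-r*dt) * [p*1.536161 + (1-p)*4.057360] = 2.894320
  V(0,0) = exp(-r*dt) * [p*0.917445 + (1-p)*2.894320] = 1.985235

Answer: Price = V(0,0) = 1.9852


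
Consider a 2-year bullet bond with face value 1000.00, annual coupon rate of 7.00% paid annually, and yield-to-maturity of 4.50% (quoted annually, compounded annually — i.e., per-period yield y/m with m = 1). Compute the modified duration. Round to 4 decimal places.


Coupon per period c = face * coupon_rate / m = 70.000000
Periods per year m = 1; per-period yield y/m = 0.045000
Number of cashflows N = 2
Cashflows (t years, CF_t, discount factor 1/(1+y/m)^(m*t), PV):
  t = 1.0000: CF_t = 70.000000, DF = 0.956938, PV = 66.985646
  t = 2.0000: CF_t = 1070.000000, DF = 0.915730, PV = 979.831048
Price P = sum_t PV_t = 1046.816694
First compute Macaulay numerator sum_t t * PV_t:
  t * PV_t at t = 1.0000: 66.985646
  t * PV_t at t = 2.0000: 1959.662096
Macaulay duration D = 2026.647742 / 1046.816694 = 1.936010
Modified duration = D / (1 + y/m) = 1.936010 / (1 + 0.045000) = 1.852641

Answer: Modified duration = 1.8526


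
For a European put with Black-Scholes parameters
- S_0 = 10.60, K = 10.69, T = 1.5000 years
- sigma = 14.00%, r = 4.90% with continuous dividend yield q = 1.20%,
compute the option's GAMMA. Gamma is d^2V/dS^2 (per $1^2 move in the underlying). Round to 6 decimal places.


d1 = 0.3601057629; d2 = 0.1886414809
phi(d1) = 0.3738963670; exp(-qT) = 0.9821610324; exp(-rT) = 0.9291361458
Gamma = exp(-qT) * phi(d1) / (S * sigma * sqrt(T)) = 0.9821610324 * 0.3738963670 / (10.6000 * 0.1400 * 1.2247448714) = 0.202048

Answer: Gamma = 0.202048


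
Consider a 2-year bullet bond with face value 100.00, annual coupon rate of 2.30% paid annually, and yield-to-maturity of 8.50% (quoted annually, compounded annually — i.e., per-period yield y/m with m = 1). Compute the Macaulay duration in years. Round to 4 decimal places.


Answer: Macaulay duration = 1.9762 years

Derivation:
Coupon per period c = face * coupon_rate / m = 2.300000
Periods per year m = 1; per-period yield y/m = 0.085000
Number of cashflows N = 2
Cashflows (t years, CF_t, discount factor 1/(1+y/m)^(m*t), PV):
  t = 1.0000: CF_t = 2.300000, DF = 0.921659, PV = 2.119816
  t = 2.0000: CF_t = 102.300000, DF = 0.849455, PV = 86.899276
Price P = sum_t PV_t = 89.019092
Macaulay numerator sum_t t * PV_t:
  t * PV_t at t = 1.0000: 2.119816
  t * PV_t at t = 2.0000: 173.798552
Macaulay duration D = (sum_t t * PV_t) / P = 175.918367 / 89.019092 = 1.976187


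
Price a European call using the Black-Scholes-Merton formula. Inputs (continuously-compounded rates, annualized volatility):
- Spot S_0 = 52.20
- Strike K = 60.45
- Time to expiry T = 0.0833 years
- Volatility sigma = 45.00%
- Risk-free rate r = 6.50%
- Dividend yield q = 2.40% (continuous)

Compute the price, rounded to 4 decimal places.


Answer: Price = 0.4947

Derivation:
d1 = (ln(S/K) + (r - q + 0.5*sigma^2) * T) / (sigma * sqrt(T)) = -1.03855031
d2 = d1 - sigma * sqrt(T) = -1.16842813
exp(-rT) = 0.99460013; exp(-qT) = 0.99800280
C = S_0 * exp(-qT) * N(d1) - K * exp(-rT) * N(d2)
N(d1) = 0.14950696; N(d2) = 0.12131706
C = 52.2000 * 0.99800280 * 0.14950696 - 60.4500 * 0.99460013 * 0.12131706 = 0.4947


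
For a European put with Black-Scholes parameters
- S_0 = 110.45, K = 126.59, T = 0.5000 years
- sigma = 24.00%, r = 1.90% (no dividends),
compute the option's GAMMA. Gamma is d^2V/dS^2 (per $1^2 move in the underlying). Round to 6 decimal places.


d1 = -0.6628571453; d2 = -0.8325627728
phi(d1) = 0.3202580087; exp(-qT) = 1.0000000000; exp(-rT) = 0.9905449824
Gamma = exp(-qT) * phi(d1) / (S * sigma * sqrt(T)) = 1.0000000000 * 0.3202580087 / (110.4500 * 0.2400 * 0.7071067812) = 0.017086

Answer: Gamma = 0.017086


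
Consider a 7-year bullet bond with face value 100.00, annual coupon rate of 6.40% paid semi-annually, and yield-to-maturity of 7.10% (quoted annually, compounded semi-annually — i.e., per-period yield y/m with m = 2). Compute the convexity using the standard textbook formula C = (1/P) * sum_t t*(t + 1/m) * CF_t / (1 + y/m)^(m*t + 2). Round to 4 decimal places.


Answer: Convexity = 37.2354

Derivation:
Coupon per period c = face * coupon_rate / m = 3.200000
Periods per year m = 2; per-period yield y/m = 0.035500
Number of cashflows N = 14
Cashflows (t years, CF_t, discount factor 1/(1+y/m)^(m*t), PV):
  t = 0.5000: CF_t = 3.200000, DF = 0.965717, PV = 3.090295
  t = 1.0000: CF_t = 3.200000, DF = 0.932609, PV = 2.984350
  t = 1.5000: CF_t = 3.200000, DF = 0.900637, PV = 2.882038
  t = 2.0000: CF_t = 3.200000, DF = 0.869760, PV = 2.783233
  t = 2.5000: CF_t = 3.200000, DF = 0.839942, PV = 2.687816
  t = 3.0000: CF_t = 3.200000, DF = 0.811147, PV = 2.595669
  t = 3.5000: CF_t = 3.200000, DF = 0.783338, PV = 2.506682
  t = 4.0000: CF_t = 3.200000, DF = 0.756483, PV = 2.420746
  t = 4.5000: CF_t = 3.200000, DF = 0.730549, PV = 2.337755
  t = 5.0000: CF_t = 3.200000, DF = 0.705503, PV = 2.257610
  t = 5.5000: CF_t = 3.200000, DF = 0.681316, PV = 2.180213
  t = 6.0000: CF_t = 3.200000, DF = 0.657959, PV = 2.105468
  t = 6.5000: CF_t = 3.200000, DF = 0.635402, PV = 2.033287
  t = 7.0000: CF_t = 103.200000, DF = 0.613619, PV = 63.325445
Price P = sum_t PV_t = 96.190606
Convexity numerator sum_t t*(t + 1/m) * CF_t / (1+y/m)^(m*t + 2):
  t = 0.5000: term = 1.441019
  t = 1.0000: term = 4.174850
  t = 1.5000: term = 8.063447
  t = 2.0000: term = 12.978346
  t = 2.5000: term = 18.800116
  t = 3.0000: term = 25.417829
  t = 3.5000: term = 32.728574
  t = 4.0000: term = 40.636982
  t = 4.5000: term = 49.054783
  t = 5.0000: term = 57.900383
  t = 5.5000: term = 67.098464
  t = 6.0000: term = 76.579608
  t = 6.5000: term = 86.279938
  t = 7.0000: term = 3100.540075
Convexity = (1/P) * sum = 3581.694413 / 96.190606 = 37.235387


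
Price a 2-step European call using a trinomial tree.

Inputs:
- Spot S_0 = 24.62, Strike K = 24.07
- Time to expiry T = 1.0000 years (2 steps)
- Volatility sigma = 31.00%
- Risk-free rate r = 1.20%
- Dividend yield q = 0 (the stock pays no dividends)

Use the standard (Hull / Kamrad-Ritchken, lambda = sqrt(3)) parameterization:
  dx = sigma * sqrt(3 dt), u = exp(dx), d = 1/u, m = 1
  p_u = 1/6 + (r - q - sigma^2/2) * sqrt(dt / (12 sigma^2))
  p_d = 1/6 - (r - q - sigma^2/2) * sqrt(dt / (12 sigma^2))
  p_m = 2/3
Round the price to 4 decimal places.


dt = T/N = 0.500000; dx = sigma*sqrt(3*dt) = 0.379671
u = exp(dx) = 1.461803; d = 1/u = 0.684086
p_u = 0.142929, p_m = 0.666667, p_d = 0.190404
Discount per step: exp(-r*dt) = 0.994018
Stock lattice S(k, j) with j the centered position index:
  k=0: S(0,+0) = 24.6200
  k=1: S(1,-1) = 16.8422; S(1,+0) = 24.6200; S(1,+1) = 35.9896
  k=2: S(2,-2) = 11.5215; S(2,-1) = 16.8422; S(2,+0) = 24.6200; S(2,+1) = 35.9896; S(2,+2) = 52.6097
Terminal payoffs V(N, j) = max(S_T - K, 0):
  V(2,-2) = 0.000000; V(2,-1) = 0.000000; V(2,+0) = 0.550000; V(2,+1) = 11.919601; V(2,+2) = 28.539722
Backward induction: V(k, j) = exp(-r*dt) * [p_u * V(k+1, j+1) + p_m * V(k+1, j) + p_d * V(k+1, j-1)]
  V(1,-1) = exp(-r*dt) * [p_u*0.550000 + p_m*0.000000 + p_d*0.000000] = 0.078141
  V(1,+0) = exp(-r*dt) * [p_u*11.919601 + p_m*0.550000 + p_d*0.000000] = 2.057939
  V(1,+1) = exp(-r*dt) * [p_u*28.539722 + p_m*11.919601 + p_d*0.550000] = 12.057713
  V(0,+0) = exp(-r*dt) * [p_u*12.057713 + p_m*2.057939 + p_d*0.078141] = 3.091629

Answer: Price = V(0,0) = 3.0916


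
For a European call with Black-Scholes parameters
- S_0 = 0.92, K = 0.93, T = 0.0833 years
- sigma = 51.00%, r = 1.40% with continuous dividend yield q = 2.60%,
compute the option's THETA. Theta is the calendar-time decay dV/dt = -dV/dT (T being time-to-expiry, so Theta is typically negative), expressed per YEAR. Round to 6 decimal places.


Answer: Theta = -0.317404

Derivation:
d1 = -0.0066398448; d2 = -0.1538347157
phi(d1) = 0.3989334863; exp(-qT) = 0.9978365437; exp(-rT) = 0.9988344797
Theta = -S*exp(-qT)*phi(d1)*sigma/(2*sqrt(T)) - r*K*exp(-rT)*N(d2) + q*S*exp(-qT)*N(d1)
N(d1) = 0.4973511046; N(d2) = 0.4388700302; sqrt(T) = 0.2886173938
Term 1 = -0.9200 * 0.9978365437 * 0.3989334863 * 0.5100 / (2 * 0.2886173938) = -0.3235678807
Term 2 = -0.0140 * 0.9300 * 0.9988344797 * 0.4388700302 = -0.0057074279
Term 3 = 0.0260 * 0.9200 * 0.9978365437 * 0.4973511046 = 0.0118709006
Theta = -0.3235678807 + (-0.0057074279) + (0.0118709006) = -0.317404


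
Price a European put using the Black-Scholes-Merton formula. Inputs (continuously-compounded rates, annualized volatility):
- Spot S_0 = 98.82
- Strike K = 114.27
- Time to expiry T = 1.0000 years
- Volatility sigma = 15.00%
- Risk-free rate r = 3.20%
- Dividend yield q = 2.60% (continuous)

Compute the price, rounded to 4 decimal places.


Answer: Price = 15.8606

Derivation:
d1 = (ln(S/K) + (r - q + 0.5*sigma^2) * T) / (sigma * sqrt(T)) = -0.85342704
d2 = d1 - sigma * sqrt(T) = -1.00342704
exp(-rT) = 0.96850658; exp(-qT) = 0.97433509
P = K * exp(-rT) * N(-d2) - S_0 * exp(-qT) * N(-d1)
N(-d1) = 0.80328873; N(-d2) = 0.84217257
P = 114.2700 * 0.96850658 * 0.84217257 - 98.8200 * 0.97433509 * 0.80328873 = 15.8606


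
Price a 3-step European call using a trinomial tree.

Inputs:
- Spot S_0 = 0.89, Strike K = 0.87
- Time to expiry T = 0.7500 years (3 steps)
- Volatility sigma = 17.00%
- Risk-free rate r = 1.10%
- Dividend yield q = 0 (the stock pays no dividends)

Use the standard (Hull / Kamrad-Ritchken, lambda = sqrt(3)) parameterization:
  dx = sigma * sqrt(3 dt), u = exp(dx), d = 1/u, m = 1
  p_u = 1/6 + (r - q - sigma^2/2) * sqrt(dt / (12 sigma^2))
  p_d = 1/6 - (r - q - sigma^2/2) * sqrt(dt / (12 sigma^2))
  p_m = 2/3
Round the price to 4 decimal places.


Answer: Price = V(0,0) = 0.0647

Derivation:
dt = T/N = 0.250000; dx = sigma*sqrt(3*dt) = 0.147224
u = exp(dx) = 1.158614; d = 1/u = 0.863100
p_u = 0.163737, p_m = 0.666667, p_d = 0.169596
Discount per step: exp(-r*dt) = 0.997254
Stock lattice S(k, j) with j the centered position index:
  k=0: S(0,+0) = 0.8900
  k=1: S(1,-1) = 0.7682; S(1,+0) = 0.8900; S(1,+1) = 1.0312
  k=2: S(2,-2) = 0.6630; S(2,-1) = 0.7682; S(2,+0) = 0.8900; S(2,+1) = 1.0312; S(2,+2) = 1.1947
  k=3: S(3,-3) = 0.5722; S(3,-2) = 0.6630; S(3,-1) = 0.7682; S(3,+0) = 0.8900; S(3,+1) = 1.0312; S(3,+2) = 1.1947; S(3,+3) = 1.3842
Terminal payoffs V(N, j) = max(S_T - K, 0):
  V(3,-3) = 0.000000; V(3,-2) = 0.000000; V(3,-1) = 0.000000; V(3,+0) = 0.020000; V(3,+1) = 0.161166; V(3,+2) = 0.324724; V(3,+3) = 0.514223
Backward induction: V(k, j) = exp(-r*dt) * [p_u * V(k+1, j+1) + p_m * V(k+1, j) + p_d * V(k+1, j-1)]
  V(2,-2) = exp(-r*dt) * [p_u*0.000000 + p_m*0.000000 + p_d*0.000000] = 0.000000
  V(2,-1) = exp(-r*dt) * [p_u*0.020000 + p_m*0.000000 + p_d*0.000000] = 0.003266
  V(2,+0) = exp(-r*dt) * [p_u*0.161166 + p_m*0.020000 + p_d*0.000000] = 0.039613
  V(2,+1) = exp(-r*dt) * [p_u*0.324724 + p_m*0.161166 + p_d*0.020000] = 0.163555
  V(2,+2) = exp(-r*dt) * [p_u*0.514223 + p_m*0.324724 + p_d*0.161166] = 0.327112
  V(1,-1) = exp(-r*dt) * [p_u*0.039613 + p_m*0.003266 + p_d*0.000000] = 0.008640
  V(1,+0) = exp(-r*dt) * [p_u*0.163555 + p_m*0.039613 + p_d*0.003266] = 0.053595
  V(1,+1) = exp(-r*dt) * [p_u*0.327112 + p_m*0.163555 + p_d*0.039613] = 0.168851
  V(0,+0) = exp(-r*dt) * [p_u*0.168851 + p_m*0.053595 + p_d*0.008640] = 0.064664


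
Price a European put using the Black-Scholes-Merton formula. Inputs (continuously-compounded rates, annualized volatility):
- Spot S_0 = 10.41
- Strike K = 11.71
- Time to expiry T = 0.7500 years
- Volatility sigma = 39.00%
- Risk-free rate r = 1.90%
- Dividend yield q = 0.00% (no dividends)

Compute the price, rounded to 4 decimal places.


d1 = (ln(S/K) + (r - q + 0.5*sigma^2) * T) / (sigma * sqrt(T)) = -0.13734658
d2 = d1 - sigma * sqrt(T) = -0.47509649
exp(-rT) = 0.98585105; exp(-qT) = 1.00000000
P = K * exp(-rT) * N(-d2) - S_0 * exp(-qT) * N(-d1)
N(-d1) = 0.55462157; N(-d2) = 0.68264090
P = 11.7100 * 0.98585105 * 0.68264090 - 10.4100 * 1.00000000 * 0.55462157 = 2.1070

Answer: Price = 2.1070


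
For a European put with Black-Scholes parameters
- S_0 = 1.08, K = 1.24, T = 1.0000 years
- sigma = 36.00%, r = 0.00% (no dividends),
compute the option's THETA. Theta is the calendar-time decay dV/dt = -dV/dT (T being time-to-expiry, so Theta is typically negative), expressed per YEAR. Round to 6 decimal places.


d1 = -0.2037509402; d2 = -0.5637509402
phi(d1) = 0.3907466996; exp(-qT) = 1.0000000000; exp(-rT) = 1.0000000000
Theta = -S*exp(-qT)*phi(d1)*sigma/(2*sqrt(T)) + r*K*exp(-rT)*N(-d2) - q*S*exp(-qT)*N(-d1)
N(-d1) = 0.5807259337; N(-d2) = 0.7135381779; sqrt(T) = 1.0000000000
Term 1 = -1.0800 * 1.0000000000 * 0.3907466996 * 0.3600 / (2 * 1.0000000000) = -0.0759611584
Term 2 = 0.0000 * 1.2400 * 1.0000000000 * 0.7135381779 = 0.0000000000
Term 3 = 0 (no dividend yield, q = 0)
Theta = -0.0759611584 + (0.0000000000) + (0.0000000000) = -0.075961

Answer: Theta = -0.075961


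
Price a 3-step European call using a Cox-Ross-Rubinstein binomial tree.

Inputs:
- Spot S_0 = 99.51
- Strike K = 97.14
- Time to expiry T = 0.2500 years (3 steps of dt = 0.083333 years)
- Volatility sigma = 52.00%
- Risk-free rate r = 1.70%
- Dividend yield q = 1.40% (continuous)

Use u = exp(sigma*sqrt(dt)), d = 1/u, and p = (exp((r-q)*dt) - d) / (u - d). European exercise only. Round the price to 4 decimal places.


Answer: Price = V(0,0) = 12.2058

Derivation:
dt = T/N = 0.083333
u = exp(sigma*sqrt(dt)) = 1.161963; d = 1/u = 0.860612
p = (exp((r-q)*dt) - d) / (u - d) = 0.463372
Discount per step: exp(-r*dt) = 0.998584
Stock lattice S(k, i) with i counting down-moves:
  k=0: S(0,0) = 99.5100
  k=1: S(1,0) = 115.6270; S(1,1) = 85.6395
  k=2: S(2,0) = 134.3543; S(2,1) = 99.5100; S(2,2) = 73.7024
  k=3: S(3,0) = 156.1148; S(3,1) = 115.6270; S(3,2) = 85.6395; S(3,3) = 63.4292
Terminal payoffs V(N, i) = max(S_T - K, 0):
  V(3,0) = 58.974756; V(3,1) = 18.486967; V(3,2) = 0.000000; V(3,3) = 0.000000
Backward induction: V(k, i) = exp(-r*dt) * [p * V(k+1, i) + (1-p) * V(k+1, i+1)].
  V(2,0) = exp(-r*dt) * [p*58.974756 + (1-p)*18.486967] = 37.195154
  V(2,1) = exp(-r*dt) * [p*18.486967 + (1-p)*0.000000] = 8.554221
  V(2,2) = exp(-r*dt) * [p*0.000000 + (1-p)*0.000000] = 0.000000
  V(1,0) = exp(-r*dt) * [p*37.195154 + (1-p)*8.554221] = 21.794737
  V(1,1) = exp(-r*dt) * [p*8.554221 + (1-p)*0.000000] = 3.958177
  V(0,0) = exp(-r*dt) * [p*21.794737 + (1-p)*3.958177] = 12.205840


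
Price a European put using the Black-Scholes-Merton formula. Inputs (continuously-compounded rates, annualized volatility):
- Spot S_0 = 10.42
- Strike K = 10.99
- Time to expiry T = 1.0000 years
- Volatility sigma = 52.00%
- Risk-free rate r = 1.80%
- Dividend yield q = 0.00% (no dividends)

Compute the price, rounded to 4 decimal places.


d1 = (ln(S/K) + (r - q + 0.5*sigma^2) * T) / (sigma * sqrt(T)) = 0.19219475
d2 = d1 - sigma * sqrt(T) = -0.32780525
exp(-rT) = 0.98216103; exp(-qT) = 1.00000000
P = K * exp(-rT) * N(-d2) - S_0 * exp(-qT) * N(-d1)
N(-d1) = 0.42379483; N(-d2) = 0.62847054
P = 10.9900 * 0.98216103 * 0.62847054 - 10.4200 * 1.00000000 * 0.42379483 = 2.3677

Answer: Price = 2.3677


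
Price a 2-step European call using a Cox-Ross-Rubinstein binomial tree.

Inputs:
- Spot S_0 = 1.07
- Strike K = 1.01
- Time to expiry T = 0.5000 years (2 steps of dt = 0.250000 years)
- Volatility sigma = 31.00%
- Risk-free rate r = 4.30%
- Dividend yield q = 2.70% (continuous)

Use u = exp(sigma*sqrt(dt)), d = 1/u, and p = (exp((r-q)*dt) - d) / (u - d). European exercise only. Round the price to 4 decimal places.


dt = T/N = 0.250000
u = exp(sigma*sqrt(dt)) = 1.167658; d = 1/u = 0.856415
p = (exp((r-q)*dt) - d) / (u - d) = 0.474205
Discount per step: exp(-r*dt) = 0.989308
Stock lattice S(k, i) with i counting down-moves:
  k=0: S(0,0) = 1.0700
  k=1: S(1,0) = 1.2494; S(1,1) = 0.9164
  k=2: S(2,0) = 1.4589; S(2,1) = 1.0700; S(2,2) = 0.7848
Terminal payoffs V(N, i) = max(S_T - K, 0):
  V(2,0) = 0.448865; V(2,1) = 0.060000; V(2,2) = 0.000000
Backward induction: V(k, i) = exp(-r*dt) * [p * V(k+1, i) + (1-p) * V(k+1, i+1)].
  V(1,0) = exp(-r*dt) * [p*0.448865 + (1-p)*0.060000] = 0.241788
  V(1,1) = exp(-r*dt) * [p*0.060000 + (1-p)*0.000000] = 0.028148
  V(0,0) = exp(-r*dt) * [p*0.241788 + (1-p)*0.028148] = 0.128073

Answer: Price = V(0,0) = 0.1281


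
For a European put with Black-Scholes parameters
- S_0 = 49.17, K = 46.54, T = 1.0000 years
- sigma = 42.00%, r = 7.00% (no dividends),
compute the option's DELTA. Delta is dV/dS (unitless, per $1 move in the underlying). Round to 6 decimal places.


Answer: Delta = -0.305884

Derivation:
d1 = 0.5075512465; d2 = 0.0875512465
phi(d1) = 0.3507285673; exp(-qT) = 1.0000000000; exp(-rT) = 0.9323938199
N(-d1) = 0.3058840443
Delta = -exp(-qT) * N(-d1) = -1.0000000000 * 0.3058840443 = -0.305884


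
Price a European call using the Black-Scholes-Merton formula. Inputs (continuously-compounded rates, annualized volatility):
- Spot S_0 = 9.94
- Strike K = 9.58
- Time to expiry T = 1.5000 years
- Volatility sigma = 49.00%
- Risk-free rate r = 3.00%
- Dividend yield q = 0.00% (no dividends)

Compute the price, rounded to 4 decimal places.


Answer: Price = 2.6635

Derivation:
d1 = (ln(S/K) + (r - q + 0.5*sigma^2) * T) / (sigma * sqrt(T)) = 0.43651645
d2 = d1 - sigma * sqrt(T) = -0.16360854
exp(-rT) = 0.95599748; exp(-qT) = 1.00000000
C = S_0 * exp(-qT) * N(d1) - K * exp(-rT) * N(d2)
N(d1) = 0.66876897; N(d2) = 0.43501966
C = 9.9400 * 1.00000000 * 0.66876897 - 9.5800 * 0.95599748 * 0.43501966 = 2.6635


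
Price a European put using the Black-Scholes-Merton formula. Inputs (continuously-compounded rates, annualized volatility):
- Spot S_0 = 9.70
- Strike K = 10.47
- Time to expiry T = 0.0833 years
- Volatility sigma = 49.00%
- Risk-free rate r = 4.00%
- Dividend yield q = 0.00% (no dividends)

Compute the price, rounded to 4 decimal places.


Answer: Price = 1.0090

Derivation:
d1 = (ln(S/K) + (r - q + 0.5*sigma^2) * T) / (sigma * sqrt(T)) = -0.44586939
d2 = d1 - sigma * sqrt(T) = -0.58729192
exp(-rT) = 0.99667354; exp(-qT) = 1.00000000
P = K * exp(-rT) * N(-d2) - S_0 * exp(-qT) * N(-d1)
N(-d1) = 0.67215420; N(-d2) = 0.72149617
P = 10.4700 * 0.99667354 * 0.72149617 - 9.7000 * 1.00000000 * 0.67215420 = 1.0090


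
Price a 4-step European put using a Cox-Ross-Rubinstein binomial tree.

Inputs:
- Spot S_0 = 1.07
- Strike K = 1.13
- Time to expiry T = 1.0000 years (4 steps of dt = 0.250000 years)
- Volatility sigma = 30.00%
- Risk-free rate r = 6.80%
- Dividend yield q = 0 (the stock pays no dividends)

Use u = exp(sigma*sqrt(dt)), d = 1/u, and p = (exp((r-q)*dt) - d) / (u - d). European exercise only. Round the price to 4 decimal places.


Answer: Price = V(0,0) = 0.1206

Derivation:
dt = T/N = 0.250000
u = exp(sigma*sqrt(dt)) = 1.161834; d = 1/u = 0.860708
p = (exp((r-q)*dt) - d) / (u - d) = 0.519507
Discount per step: exp(-r*dt) = 0.983144
Stock lattice S(k, i) with i counting down-moves:
  k=0: S(0,0) = 1.0700
  k=1: S(1,0) = 1.2432; S(1,1) = 0.9210
  k=2: S(2,0) = 1.4443; S(2,1) = 1.0700; S(2,2) = 0.7927
  k=3: S(3,0) = 1.6781; S(3,1) = 1.2432; S(3,2) = 0.9210; S(3,3) = 0.6823
  k=4: S(4,0) = 1.9497; S(4,1) = 1.4443; S(4,2) = 1.0700; S(4,3) = 0.7927; S(4,4) = 0.5872
Terminal payoffs V(N, i) = max(K - S_T, 0):
  V(4,0) = 0.000000; V(4,1) = 0.000000; V(4,2) = 0.060000; V(4,3) = 0.337325; V(4,4) = 0.542772
Backward induction: V(k, i) = exp(-r*dt) * [p * V(k+1, i) + (1-p) * V(k+1, i+1)].
  V(3,0) = exp(-r*dt) * [p*0.000000 + (1-p)*0.000000] = 0.000000
  V(3,1) = exp(-r*dt) * [p*0.000000 + (1-p)*0.060000] = 0.028344
  V(3,2) = exp(-r*dt) * [p*0.060000 + (1-p)*0.337325] = 0.189995
  V(3,3) = exp(-r*dt) * [p*0.337325 + (1-p)*0.542772] = 0.428690
  V(2,0) = exp(-r*dt) * [p*0.000000 + (1-p)*0.028344] = 0.013389
  V(2,1) = exp(-r*dt) * [p*0.028344 + (1-p)*0.189995] = 0.104229
  V(2,2) = exp(-r*dt) * [p*0.189995 + (1-p)*0.428690] = 0.299550
  V(1,0) = exp(-r*dt) * [p*0.013389 + (1-p)*0.104229] = 0.056076
  V(1,1) = exp(-r*dt) * [p*0.104229 + (1-p)*0.299550] = 0.194740
  V(0,0) = exp(-r*dt) * [p*0.056076 + (1-p)*0.194740] = 0.120635


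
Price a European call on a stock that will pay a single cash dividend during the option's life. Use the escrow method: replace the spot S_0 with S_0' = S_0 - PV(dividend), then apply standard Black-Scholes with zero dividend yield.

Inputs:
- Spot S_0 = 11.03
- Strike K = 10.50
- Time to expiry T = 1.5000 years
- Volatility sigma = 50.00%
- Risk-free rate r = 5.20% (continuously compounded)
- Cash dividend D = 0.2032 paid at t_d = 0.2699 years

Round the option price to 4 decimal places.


PV(D) = D * exp(-r * t_d) = 0.2032 * 0.98606323 = 0.20036805
S_0' = S_0 - PV(D) = 11.0300 - 0.20036805 = 10.82963195
d1 = (ln(S_0'/K) + (r + sigma^2/2)*T) / (sigma*sqrt(T)) = 0.48403684
d2 = d1 - sigma*sqrt(T) = -0.12833559
exp(-rT) = 0.92496443
N(d1) = 0.68582014; N(d2) = 0.44894170
C = S_0' * N(d1) - K * exp(-rT) * N(d2) = 10.82963195 * 0.68582014 - 10.5000 * 0.92496443 * 0.44894170 = 3.0670

Answer: Price = 3.0670


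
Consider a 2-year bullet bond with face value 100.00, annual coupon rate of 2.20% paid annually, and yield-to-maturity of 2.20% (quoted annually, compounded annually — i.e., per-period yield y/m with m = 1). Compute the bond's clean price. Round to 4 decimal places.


Coupon per period c = face * coupon_rate / m = 2.200000
Periods per year m = 1; per-period yield y/m = 0.022000
Number of cashflows N = 2
Cashflows (t years, CF_t, discount factor 1/(1+y/m)^(m*t), PV):
  t = 1.0000: CF_t = 2.200000, DF = 0.978474, PV = 2.152642
  t = 2.0000: CF_t = 102.200000, DF = 0.957411, PV = 97.847358
Price P = sum_t PV_t = 100.000000

Answer: Price = 100.0000


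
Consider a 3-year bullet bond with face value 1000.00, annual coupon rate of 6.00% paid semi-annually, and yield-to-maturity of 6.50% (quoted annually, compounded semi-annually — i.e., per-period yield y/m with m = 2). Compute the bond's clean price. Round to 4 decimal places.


Coupon per period c = face * coupon_rate / m = 30.000000
Periods per year m = 2; per-period yield y/m = 0.032500
Number of cashflows N = 6
Cashflows (t years, CF_t, discount factor 1/(1+y/m)^(m*t), PV):
  t = 0.5000: CF_t = 30.000000, DF = 0.968523, PV = 29.055690
  t = 1.0000: CF_t = 30.000000, DF = 0.938037, PV = 28.141104
  t = 1.5000: CF_t = 30.000000, DF = 0.908510, PV = 27.255307
  t = 2.0000: CF_t = 30.000000, DF = 0.879913, PV = 26.397391
  t = 2.5000: CF_t = 30.000000, DF = 0.852216, PV = 25.566481
  t = 3.0000: CF_t = 1030.000000, DF = 0.825391, PV = 850.152552
Price P = sum_t PV_t = 986.568525

Answer: Price = 986.5685


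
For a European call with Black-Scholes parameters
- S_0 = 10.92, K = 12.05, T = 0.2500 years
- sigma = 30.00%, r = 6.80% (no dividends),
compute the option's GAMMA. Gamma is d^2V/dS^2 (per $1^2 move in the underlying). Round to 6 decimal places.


Answer: Gamma = 0.218278

Derivation:
d1 = -0.4681245975; d2 = -0.6181245975
phi(d1) = 0.3575397077; exp(-qT) = 1.0000000000; exp(-rT) = 0.9831436846
Gamma = exp(-qT) * phi(d1) / (S * sigma * sqrt(T)) = 1.0000000000 * 0.3575397077 / (10.9200 * 0.3000 * 0.5000000000) = 0.218278


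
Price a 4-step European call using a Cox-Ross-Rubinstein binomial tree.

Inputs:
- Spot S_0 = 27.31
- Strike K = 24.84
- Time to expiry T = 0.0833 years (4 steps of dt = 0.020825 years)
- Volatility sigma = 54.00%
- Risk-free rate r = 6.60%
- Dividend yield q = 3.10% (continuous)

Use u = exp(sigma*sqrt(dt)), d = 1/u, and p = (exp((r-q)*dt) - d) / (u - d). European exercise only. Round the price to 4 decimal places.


dt = T/N = 0.020825
u = exp(sigma*sqrt(dt)) = 1.081043; d = 1/u = 0.925032
p = (exp((r-q)*dt) - d) / (u - d) = 0.485202
Discount per step: exp(-r*dt) = 0.998626
Stock lattice S(k, i) with i counting down-moves:
  k=0: S(0,0) = 27.3100
  k=1: S(1,0) = 29.5233; S(1,1) = 25.2626
  k=2: S(2,0) = 31.9160; S(2,1) = 27.3100; S(2,2) = 23.3687
  k=3: S(3,0) = 34.5025; S(3,1) = 29.5233; S(3,2) = 25.2626; S(3,3) = 21.6168
  k=4: S(4,0) = 37.2987; S(4,1) = 31.9160; S(4,2) = 27.3100; S(4,3) = 23.3687; S(4,4) = 19.9963
Terminal payoffs V(N, i) = max(S_T - K, 0):
  V(4,0) = 12.458747; V(4,1) = 7.075964; V(4,2) = 2.470000; V(4,3) = 0.000000; V(4,4) = 0.000000
Backward induction: V(k, i) = exp(-r*dt) * [p * V(k+1, i) + (1-p) * V(k+1, i+1)].
  V(3,0) = exp(-r*dt) * [p*12.458747 + (1-p)*7.075964] = 9.674394
  V(3,1) = exp(-r*dt) * [p*7.075964 + (1-p)*2.470000] = 4.698360
  V(3,2) = exp(-r*dt) * [p*2.470000 + (1-p)*0.000000] = 1.196802
  V(3,3) = exp(-r*dt) * [p*0.000000 + (1-p)*0.000000] = 0.000000
  V(2,0) = exp(-r*dt) * [p*9.674394 + (1-p)*4.698360] = 7.102971
  V(2,1) = exp(-r*dt) * [p*4.698360 + (1-p)*1.196802] = 2.891787
  V(2,2) = exp(-r*dt) * [p*1.196802 + (1-p)*0.000000] = 0.579893
  V(1,0) = exp(-r*dt) * [p*7.102971 + (1-p)*2.891787] = 4.928283
  V(1,1) = exp(-r*dt) * [p*2.891787 + (1-p)*0.579893] = 1.699291
  V(0,0) = exp(-r*dt) * [p*4.928283 + (1-p)*1.699291] = 3.261518

Answer: Price = V(0,0) = 3.2615


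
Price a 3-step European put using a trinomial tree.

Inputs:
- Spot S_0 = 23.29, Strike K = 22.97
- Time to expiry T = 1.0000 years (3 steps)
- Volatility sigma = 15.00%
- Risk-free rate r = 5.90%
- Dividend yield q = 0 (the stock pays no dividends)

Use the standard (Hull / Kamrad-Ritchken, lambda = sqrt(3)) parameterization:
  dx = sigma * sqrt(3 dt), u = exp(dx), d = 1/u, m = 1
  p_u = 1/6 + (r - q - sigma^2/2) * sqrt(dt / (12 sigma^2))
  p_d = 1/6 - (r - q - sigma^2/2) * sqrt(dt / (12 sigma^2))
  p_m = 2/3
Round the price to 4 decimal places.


Answer: Price = V(0,0) = 0.5914

Derivation:
dt = T/N = 0.333333; dx = sigma*sqrt(3*dt) = 0.150000
u = exp(dx) = 1.161834; d = 1/u = 0.860708
p_u = 0.219722, p_m = 0.666667, p_d = 0.113611
Discount per step: exp(-r*dt) = 0.980525
Stock lattice S(k, j) with j the centered position index:
  k=0: S(0,+0) = 23.2900
  k=1: S(1,-1) = 20.0459; S(1,+0) = 23.2900; S(1,+1) = 27.0591
  k=2: S(2,-2) = 17.2537; S(2,-1) = 20.0459; S(2,+0) = 23.2900; S(2,+1) = 27.0591; S(2,+2) = 31.4382
  k=3: S(3,-3) = 14.8504; S(3,-2) = 17.2537; S(3,-1) = 20.0459; S(3,+0) = 23.2900; S(3,+1) = 27.0591; S(3,+2) = 31.4382; S(3,+3) = 36.5260
Terminal payoffs V(N, j) = max(K - S_T, 0):
  V(3,-3) = 8.119640; V(3,-2) = 5.716344; V(3,-1) = 2.924111; V(3,+0) = 0.000000; V(3,+1) = 0.000000; V(3,+2) = 0.000000; V(3,+3) = 0.000000
Backward induction: V(k, j) = exp(-r*dt) * [p_u * V(k+1, j+1) + p_m * V(k+1, j) + p_d * V(k+1, j-1)]
  V(2,-2) = exp(-r*dt) * [p_u*2.924111 + p_m*5.716344 + p_d*8.119640] = 5.271177
  V(2,-1) = exp(-r*dt) * [p_u*0.000000 + p_m*2.924111 + p_d*5.716344] = 2.548236
  V(2,+0) = exp(-r*dt) * [p_u*0.000000 + p_m*0.000000 + p_d*2.924111] = 0.325742
  V(2,+1) = exp(-r*dt) * [p_u*0.000000 + p_m*0.000000 + p_d*0.000000] = 0.000000
  V(2,+2) = exp(-r*dt) * [p_u*0.000000 + p_m*0.000000 + p_d*0.000000] = 0.000000
  V(1,-1) = exp(-r*dt) * [p_u*0.325742 + p_m*2.548236 + p_d*5.271177] = 2.323121
  V(1,+0) = exp(-r*dt) * [p_u*0.000000 + p_m*0.325742 + p_d*2.548236] = 0.496802
  V(1,+1) = exp(-r*dt) * [p_u*0.000000 + p_m*0.000000 + p_d*0.325742] = 0.036287
  V(0,+0) = exp(-r*dt) * [p_u*0.036287 + p_m*0.496802 + p_d*2.323121] = 0.591362


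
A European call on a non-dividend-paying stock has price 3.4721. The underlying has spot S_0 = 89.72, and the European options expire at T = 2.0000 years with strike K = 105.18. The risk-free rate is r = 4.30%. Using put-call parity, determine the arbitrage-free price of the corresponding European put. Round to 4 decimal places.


Put-call parity: C - P = S_0 * exp(-qT) - K * exp(-rT).
S_0 * exp(-qT) = 89.7200 * 1.00000000 = 89.72000000
K * exp(-rT) = 105.1800 * 0.91759423 = 96.51256124
P = C - S*exp(-qT) + K*exp(-rT)
P = 3.4721 - 89.72000000 + 96.51256124 = 10.2647

Answer: Put price = 10.2647


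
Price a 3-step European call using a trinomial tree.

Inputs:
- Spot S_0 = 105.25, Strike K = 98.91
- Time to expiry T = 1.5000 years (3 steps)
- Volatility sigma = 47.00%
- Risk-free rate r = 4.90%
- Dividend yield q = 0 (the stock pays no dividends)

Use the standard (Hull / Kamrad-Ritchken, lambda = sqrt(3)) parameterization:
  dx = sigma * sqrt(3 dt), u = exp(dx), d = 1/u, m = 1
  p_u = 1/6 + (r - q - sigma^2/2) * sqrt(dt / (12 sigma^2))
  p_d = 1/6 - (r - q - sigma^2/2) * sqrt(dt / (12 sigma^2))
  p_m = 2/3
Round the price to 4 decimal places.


dt = T/N = 0.500000; dx = sigma*sqrt(3*dt) = 0.575630
u = exp(dx) = 1.778251; d = 1/u = 0.562350
p_u = 0.139979, p_m = 0.666667, p_d = 0.193355
Discount per step: exp(-r*dt) = 0.975798
Stock lattice S(k, j) with j the centered position index:
  k=0: S(0,+0) = 105.2500
  k=1: S(1,-1) = 59.1874; S(1,+0) = 105.2500; S(1,+1) = 187.1609
  k=2: S(2,-2) = 33.2840; S(2,-1) = 59.1874; S(2,+0) = 105.2500; S(2,+1) = 187.1609; S(2,+2) = 332.8190
  k=3: S(3,-3) = 18.7173; S(3,-2) = 33.2840; S(3,-1) = 59.1874; S(3,+0) = 105.2500; S(3,+1) = 187.1609; S(3,+2) = 332.8190; S(3,+3) = 591.8355
Terminal payoffs V(N, j) = max(S_T - K, 0):
  V(3,-3) = 0.000000; V(3,-2) = 0.000000; V(3,-1) = 0.000000; V(3,+0) = 6.340000; V(3,+1) = 88.250879; V(3,+2) = 233.908951; V(3,+3) = 492.925510
Backward induction: V(k, j) = exp(-r*dt) * [p_u * V(k+1, j+1) + p_m * V(k+1, j) + p_d * V(k+1, j-1)]
  V(2,-2) = exp(-r*dt) * [p_u*0.000000 + p_m*0.000000 + p_d*0.000000] = 0.000000
  V(2,-1) = exp(-r*dt) * [p_u*6.340000 + p_m*0.000000 + p_d*0.000000] = 0.865985
  V(2,+0) = exp(-r*dt) * [p_u*88.250879 + p_m*6.340000 + p_d*0.000000] = 16.178622
  V(2,+1) = exp(-r*dt) * [p_u*233.908951 + p_m*88.250879 + p_d*6.340000] = 90.555994
  V(2,+2) = exp(-r*dt) * [p_u*492.925510 + p_m*233.908951 + p_d*88.250879] = 236.145008
  V(1,-1) = exp(-r*dt) * [p_u*16.178622 + p_m*0.865985 + p_d*0.000000] = 2.773200
  V(1,+0) = exp(-r*dt) * [p_u*90.555994 + p_m*16.178622 + p_d*0.865985] = 23.057206
  V(1,+1) = exp(-r*dt) * [p_u*236.145008 + p_m*90.555994 + p_d*16.178622] = 94.217274
  V(0,+0) = exp(-r*dt) * [p_u*94.217274 + p_m*23.057206 + p_d*2.773200] = 28.391885

Answer: Price = V(0,0) = 28.3919


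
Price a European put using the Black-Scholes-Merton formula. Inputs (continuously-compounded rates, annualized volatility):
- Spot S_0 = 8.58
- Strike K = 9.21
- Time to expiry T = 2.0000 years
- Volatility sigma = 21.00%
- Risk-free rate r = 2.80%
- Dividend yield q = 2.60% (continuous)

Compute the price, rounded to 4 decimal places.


Answer: Price = 1.3012

Derivation:
d1 = (ln(S/K) + (r - q + 0.5*sigma^2) * T) / (sigma * sqrt(T)) = -0.07662322
d2 = d1 - sigma * sqrt(T) = -0.37360807
exp(-rT) = 0.94553914; exp(-qT) = 0.94932887
P = K * exp(-rT) * N(-d2) - S_0 * exp(-qT) * N(-d1)
N(-d1) = 0.53053836; N(-d2) = 0.64565204
P = 9.2100 * 0.94553914 * 0.64565204 - 8.5800 * 0.94932887 * 0.53053836 = 1.3012


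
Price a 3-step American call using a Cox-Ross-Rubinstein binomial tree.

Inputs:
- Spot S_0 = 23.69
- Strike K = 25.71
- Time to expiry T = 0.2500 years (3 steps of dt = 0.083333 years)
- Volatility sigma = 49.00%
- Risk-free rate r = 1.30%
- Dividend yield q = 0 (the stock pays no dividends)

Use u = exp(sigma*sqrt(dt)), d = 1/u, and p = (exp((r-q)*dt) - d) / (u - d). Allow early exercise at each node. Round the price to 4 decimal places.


Answer: Price = V(0,0) = 1.6276

Derivation:
dt = T/N = 0.083333
u = exp(sigma*sqrt(dt)) = 1.151944; d = 1/u = 0.868098
p = (exp((r-q)*dt) - d) / (u - d) = 0.468515
Discount per step: exp(-r*dt) = 0.998917
Stock lattice S(k, i) with i counting down-moves:
  k=0: S(0,0) = 23.6900
  k=1: S(1,0) = 27.2895; S(1,1) = 20.5652
  k=2: S(2,0) = 31.4360; S(2,1) = 23.6900; S(2,2) = 17.8526
  k=3: S(3,0) = 36.2125; S(3,1) = 27.2895; S(3,2) = 20.5652; S(3,3) = 15.4978
Terminal payoffs V(N, i) = max(S_T - K, 0):
  V(3,0) = 10.502540; V(3,1) = 1.579550; V(3,2) = 0.000000; V(3,3) = 0.000000
Backward induction: V(k, i) = exp(-r*dt) * [p * V(k+1, i) + (1-p) * V(k+1, i+1)]; then take max(V_cont, immediate exercise) for American.
  V(2,0) = exp(-r*dt) * [p*10.502540 + (1-p)*1.579550] = 5.753866; exercise = 5.726029; V(2,0) = max -> 5.753866
  V(2,1) = exp(-r*dt) * [p*1.579550 + (1-p)*0.000000] = 0.739241; exercise = 0.000000; V(2,1) = max -> 0.739241
  V(2,2) = exp(-r*dt) * [p*0.000000 + (1-p)*0.000000] = 0.000000; exercise = 0.000000; V(2,2) = max -> 0.000000
  V(1,0) = exp(-r*dt) * [p*5.753866 + (1-p)*0.739241] = 3.085323; exercise = 1.579550; V(1,0) = max -> 3.085323
  V(1,1) = exp(-r*dt) * [p*0.739241 + (1-p)*0.000000] = 0.345970; exercise = 0.000000; V(1,1) = max -> 0.345970
  V(0,0) = exp(-r*dt) * [p*3.085323 + (1-p)*0.345970] = 1.627634; exercise = 0.000000; V(0,0) = max -> 1.627634


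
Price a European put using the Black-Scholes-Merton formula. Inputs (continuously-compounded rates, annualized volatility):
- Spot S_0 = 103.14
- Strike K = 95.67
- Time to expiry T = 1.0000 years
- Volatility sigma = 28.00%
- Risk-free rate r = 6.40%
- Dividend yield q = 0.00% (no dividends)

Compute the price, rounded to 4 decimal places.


d1 = (ln(S/K) + (r - q + 0.5*sigma^2) * T) / (sigma * sqrt(T)) = 0.63708042
d2 = d1 - sigma * sqrt(T) = 0.35708042
exp(-rT) = 0.93800500; exp(-qT) = 1.00000000
P = K * exp(-rT) * N(-d2) - S_0 * exp(-qT) * N(-d1)
N(-d1) = 0.26203623; N(-d2) = 0.36051580
P = 95.6700 * 0.93800500 * 0.36051580 - 103.1400 * 1.00000000 * 0.26203623 = 5.3259

Answer: Price = 5.3259


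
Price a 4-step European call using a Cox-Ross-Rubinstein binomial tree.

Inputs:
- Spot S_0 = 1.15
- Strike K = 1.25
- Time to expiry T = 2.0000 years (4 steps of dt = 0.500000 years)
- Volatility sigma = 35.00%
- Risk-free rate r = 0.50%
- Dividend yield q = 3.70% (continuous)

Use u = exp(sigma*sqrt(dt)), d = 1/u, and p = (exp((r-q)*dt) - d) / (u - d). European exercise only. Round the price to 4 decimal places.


dt = T/N = 0.500000
u = exp(sigma*sqrt(dt)) = 1.280803; d = 1/u = 0.780760
p = (exp((r-q)*dt) - d) / (u - d) = 0.406699
Discount per step: exp(-r*dt) = 0.997503
Stock lattice S(k, i) with i counting down-moves:
  k=0: S(0,0) = 1.1500
  k=1: S(1,0) = 1.4729; S(1,1) = 0.8979
  k=2: S(2,0) = 1.8865; S(2,1) = 1.1500; S(2,2) = 0.7010
  k=3: S(3,0) = 2.4163; S(3,1) = 1.4729; S(3,2) = 0.8979; S(3,3) = 0.5473
  k=4: S(4,0) = 3.0948; S(4,1) = 1.8865; S(4,2) = 1.1500; S(4,3) = 0.7010; S(4,4) = 0.4273
Terminal payoffs V(N, i) = max(S_T - K, 0):
  V(4,0) = 1.844763; V(4,1) = 0.636525; V(4,2) = 0.000000; V(4,3) = 0.000000; V(4,4) = 0.000000
Backward induction: V(k, i) = exp(-r*dt) * [p * V(k+1, i) + (1-p) * V(k+1, i+1)].
  V(3,0) = exp(-r*dt) * [p*1.844763 + (1-p)*0.636525] = 1.125099
  V(3,1) = exp(-r*dt) * [p*0.636525 + (1-p)*0.000000] = 0.258228
  V(3,2) = exp(-r*dt) * [p*0.000000 + (1-p)*0.000000] = 0.000000
  V(3,3) = exp(-r*dt) * [p*0.000000 + (1-p)*0.000000] = 0.000000
  V(2,0) = exp(-r*dt) * [p*1.125099 + (1-p)*0.258228] = 0.609259
  V(2,1) = exp(-r*dt) * [p*0.258228 + (1-p)*0.000000] = 0.104759
  V(2,2) = exp(-r*dt) * [p*0.000000 + (1-p)*0.000000] = 0.000000
  V(1,0) = exp(-r*dt) * [p*0.609259 + (1-p)*0.104759] = 0.309165
  V(1,1) = exp(-r*dt) * [p*0.104759 + (1-p)*0.000000] = 0.042499
  V(0,0) = exp(-r*dt) * [p*0.309165 + (1-p)*0.042499] = 0.150575

Answer: Price = V(0,0) = 0.1506
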